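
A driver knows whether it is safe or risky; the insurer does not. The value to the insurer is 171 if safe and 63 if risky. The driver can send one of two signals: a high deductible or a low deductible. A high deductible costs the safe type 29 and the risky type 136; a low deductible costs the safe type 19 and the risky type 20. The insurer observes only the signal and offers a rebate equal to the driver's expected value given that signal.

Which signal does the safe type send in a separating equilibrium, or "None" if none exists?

high deductible

Try safe → high deductible, risky → low deductible:
  If types separate, high deductible earns payment 171 and low deductible earns 63.
  Safe: high deductible gives 171 − 29 = 142; low deductible gives 63 − 19 = 44. No deviation. ✓
  Risky: low deductible gives 63 − 20 = 43; high deductible gives 171 − 136 = 35. No deviation. ✓
Both hold — the safe type sends high deductible.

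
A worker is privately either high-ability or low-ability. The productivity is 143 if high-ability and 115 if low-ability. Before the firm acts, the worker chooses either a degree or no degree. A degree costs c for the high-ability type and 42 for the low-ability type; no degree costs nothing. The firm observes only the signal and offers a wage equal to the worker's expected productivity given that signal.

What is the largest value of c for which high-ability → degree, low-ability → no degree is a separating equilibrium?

Under separation: degree → high-ability (pays 143); no degree → low-ability (pays 115).
Low-ability: 115 − 0 = 115 ≥ 143 − 42 = 101. Holds regardless of c. ✓
High-ability: 143 − c ≥ 115 − 0, so c ≤ 143 − 115 = 28.

28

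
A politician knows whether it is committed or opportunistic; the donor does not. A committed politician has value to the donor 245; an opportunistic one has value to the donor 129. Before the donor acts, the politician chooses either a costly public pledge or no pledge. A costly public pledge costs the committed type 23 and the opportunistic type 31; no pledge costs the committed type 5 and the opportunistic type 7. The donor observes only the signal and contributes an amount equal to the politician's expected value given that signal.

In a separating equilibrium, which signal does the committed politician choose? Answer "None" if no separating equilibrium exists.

None

Try committed → pledge, opportunistic → no pledge:
  If types separate, pledge earns payment 245 and no pledge earns 129.
  Committed: pledge gives 245 − 23 = 222; no pledge gives 129 − 5 = 124. No deviation. ✓
  Opportunistic: no pledge gives 129 − 7 = 122; pledge gives 245 − 31 = 214. Would deviate. ✗
Try committed → no pledge, opportunistic → pledge:
  If types separate, no pledge earns payment 245 and pledge earns 129.
  Committed: no pledge gives 245 − 5 = 240; pledge gives 129 − 23 = 106. No deviation. ✓
  Opportunistic: pledge gives 129 − 31 = 98; no pledge gives 245 − 7 = 238. Would deviate. ✗
Neither assignment is incentive-compatible.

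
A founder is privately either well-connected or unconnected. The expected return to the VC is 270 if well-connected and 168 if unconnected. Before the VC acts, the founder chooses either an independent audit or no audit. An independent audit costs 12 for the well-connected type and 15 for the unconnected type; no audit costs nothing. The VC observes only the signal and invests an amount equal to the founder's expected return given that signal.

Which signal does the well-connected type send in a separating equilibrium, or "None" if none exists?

None

Try well-connected → audit, unconnected → no audit:
  Under separation the VC infers type exactly: audit → well-connected (pays 270), no audit → unconnected (pays 168).
  Well-connected: audit gives 270 − 12 = 258; no audit gives 168 − 0 = 168. No deviation. ✓
  Unconnected: no audit gives 168 − 0 = 168; audit gives 270 − 15 = 255. Would deviate. ✗
Try well-connected → no audit, unconnected → audit:
  Under separation the VC infers type exactly: no audit → well-connected (pays 270), audit → unconnected (pays 168).
  Well-connected: no audit gives 270 − 0 = 270; audit gives 168 − 12 = 156. No deviation. ✓
  Unconnected: audit gives 168 − 15 = 153; no audit gives 270 − 0 = 270. Would deviate. ✗
Neither assignment is incentive-compatible.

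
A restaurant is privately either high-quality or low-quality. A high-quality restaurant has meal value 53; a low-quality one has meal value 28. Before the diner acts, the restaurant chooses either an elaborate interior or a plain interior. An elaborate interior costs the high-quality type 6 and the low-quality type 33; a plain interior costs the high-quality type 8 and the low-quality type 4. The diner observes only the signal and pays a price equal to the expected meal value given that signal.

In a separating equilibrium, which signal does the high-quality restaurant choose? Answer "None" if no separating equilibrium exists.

elaborate interior

Try high-quality → elaborate interior, low-quality → plain interior:
  Under separation the diner infers type exactly: elaborate interior → high-quality (pays 53), plain interior → low-quality (pays 28).
  High-quality: elaborate interior gives 53 − 6 = 47; plain interior gives 28 − 8 = 20. No deviation. ✓
  Low-quality: plain interior gives 28 − 4 = 24; elaborate interior gives 53 − 33 = 20. No deviation. ✓
Both hold — the high-quality type sends elaborate interior.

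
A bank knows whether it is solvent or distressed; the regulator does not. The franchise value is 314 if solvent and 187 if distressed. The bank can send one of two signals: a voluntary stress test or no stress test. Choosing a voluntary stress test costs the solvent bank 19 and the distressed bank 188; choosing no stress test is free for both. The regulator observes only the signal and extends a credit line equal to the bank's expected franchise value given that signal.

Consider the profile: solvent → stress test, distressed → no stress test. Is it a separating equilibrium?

Yes

If types separate, stress test earns payment 314 and no stress test earns 187.
Solvent: stress test gives 314 − 19 = 295; no stress test gives 187 − 0 = 187. No deviation. ✓
Distressed: no stress test gives 187 − 0 = 187; stress test gives 314 − 188 = 126. No deviation. ✓
Neither type gains from mimicking the other.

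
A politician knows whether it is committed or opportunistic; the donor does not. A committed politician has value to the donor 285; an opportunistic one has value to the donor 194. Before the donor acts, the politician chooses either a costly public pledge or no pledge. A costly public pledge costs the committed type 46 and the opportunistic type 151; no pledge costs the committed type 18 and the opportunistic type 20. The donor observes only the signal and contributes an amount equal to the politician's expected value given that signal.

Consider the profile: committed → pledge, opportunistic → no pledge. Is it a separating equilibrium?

Yes

Under separation the donor infers type exactly: pledge → committed (pays 285), no pledge → opportunistic (pays 194).
Committed: pledge gives 285 − 46 = 239; no pledge gives 194 − 18 = 176. No deviation. ✓
Opportunistic: no pledge gives 194 − 20 = 174; pledge gives 285 − 151 = 134. No deviation. ✓
Both incentive constraints hold.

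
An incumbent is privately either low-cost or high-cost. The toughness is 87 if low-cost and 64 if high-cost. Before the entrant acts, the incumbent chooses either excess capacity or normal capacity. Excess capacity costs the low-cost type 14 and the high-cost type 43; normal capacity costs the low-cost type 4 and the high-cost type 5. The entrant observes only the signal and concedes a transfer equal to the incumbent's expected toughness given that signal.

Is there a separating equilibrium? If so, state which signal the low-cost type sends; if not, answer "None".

excess capacity

Try low-cost → excess capacity, high-cost → normal capacity:
  Under separation the entrant infers type exactly: excess capacity → low-cost (pays 87), normal capacity → high-cost (pays 64).
  Low-cost: excess capacity gives 87 − 14 = 73; normal capacity gives 64 − 4 = 60. No deviation. ✓
  High-cost: normal capacity gives 64 − 5 = 59; excess capacity gives 87 − 43 = 44. No deviation. ✓
Both hold — the low-cost type sends excess capacity.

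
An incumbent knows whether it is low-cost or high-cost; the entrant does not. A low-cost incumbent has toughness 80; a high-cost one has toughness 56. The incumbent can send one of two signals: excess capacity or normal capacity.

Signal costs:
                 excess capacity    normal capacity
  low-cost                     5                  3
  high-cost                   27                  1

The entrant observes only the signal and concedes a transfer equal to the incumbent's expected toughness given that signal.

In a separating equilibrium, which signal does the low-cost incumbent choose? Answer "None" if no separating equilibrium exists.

Try low-cost → excess capacity, high-cost → normal capacity:
  Under separation the entrant infers type exactly: excess capacity → low-cost (pays 80), normal capacity → high-cost (pays 56).
  Low-cost: excess capacity gives 80 − 5 = 75; normal capacity gives 56 − 3 = 53. No deviation. ✓
  High-cost: normal capacity gives 56 − 1 = 55; excess capacity gives 80 − 27 = 53. No deviation. ✓
Both hold — the low-cost type sends excess capacity.

excess capacity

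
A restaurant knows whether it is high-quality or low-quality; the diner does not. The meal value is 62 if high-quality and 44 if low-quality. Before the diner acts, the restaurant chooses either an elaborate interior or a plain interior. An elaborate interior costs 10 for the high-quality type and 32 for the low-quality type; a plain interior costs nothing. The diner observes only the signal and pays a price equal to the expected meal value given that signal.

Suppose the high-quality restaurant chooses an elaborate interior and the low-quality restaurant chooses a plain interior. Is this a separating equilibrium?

If types separate, elaborate interior earns payment 62 and plain interior earns 44.
High-quality: elaborate interior gives 62 − 10 = 52; plain interior gives 44 − 0 = 44. No deviation. ✓
Low-quality: plain interior gives 44 − 0 = 44; elaborate interior gives 62 − 32 = 30. No deviation. ✓
Both incentive constraints hold.

Yes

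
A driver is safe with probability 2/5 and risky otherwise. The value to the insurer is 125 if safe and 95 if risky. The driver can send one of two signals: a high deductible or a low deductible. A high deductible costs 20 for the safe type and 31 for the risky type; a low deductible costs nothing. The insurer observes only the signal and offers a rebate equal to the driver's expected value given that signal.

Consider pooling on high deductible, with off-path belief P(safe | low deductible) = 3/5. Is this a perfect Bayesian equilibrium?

At the pooled signal (high deductible) the insurer holds the prior 2/5 and pays 2/5·125 + 3/5·95 = 107. Off-path (low deductible) belief 3/5 gives 3/5·125 + 2/5·95 = 113.
Safe: high deductible gives 107 − 20 = 87; low deductible gives 113 − 0 = 113. Deviates. ✗
Risky: high deductible gives 107 − 31 = 76; low deductible gives 113 − 0 = 113. Deviates. ✗

No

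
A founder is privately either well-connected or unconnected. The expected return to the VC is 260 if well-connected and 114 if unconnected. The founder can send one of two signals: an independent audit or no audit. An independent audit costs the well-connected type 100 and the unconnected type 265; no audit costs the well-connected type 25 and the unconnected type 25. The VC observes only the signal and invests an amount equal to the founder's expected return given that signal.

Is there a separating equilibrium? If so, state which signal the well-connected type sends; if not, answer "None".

audit

Try well-connected → audit, unconnected → no audit:
  If types separate, audit earns payment 260 and no audit earns 114.
  Well-connected: audit gives 260 − 100 = 160; no audit gives 114 − 25 = 89. No deviation. ✓
  Unconnected: no audit gives 114 − 25 = 89; audit gives 260 − 265 = -5. No deviation. ✓
Both hold — the well-connected type sends audit.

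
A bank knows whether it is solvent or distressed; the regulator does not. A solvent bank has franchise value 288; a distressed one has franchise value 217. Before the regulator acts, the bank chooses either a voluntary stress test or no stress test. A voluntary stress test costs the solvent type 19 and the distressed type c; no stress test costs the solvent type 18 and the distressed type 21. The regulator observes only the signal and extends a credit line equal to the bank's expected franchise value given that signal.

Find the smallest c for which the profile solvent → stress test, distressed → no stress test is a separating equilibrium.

92

Under separation: stress test → solvent (pays 288); no stress test → distressed (pays 217).
Solvent: 288 − 19 = 269 ≥ 217 − 18 = 199. Holds regardless of c. ✓
Distressed: 217 − 21 ≥ 288 − c, so c ≥ 288 − 196 = 92.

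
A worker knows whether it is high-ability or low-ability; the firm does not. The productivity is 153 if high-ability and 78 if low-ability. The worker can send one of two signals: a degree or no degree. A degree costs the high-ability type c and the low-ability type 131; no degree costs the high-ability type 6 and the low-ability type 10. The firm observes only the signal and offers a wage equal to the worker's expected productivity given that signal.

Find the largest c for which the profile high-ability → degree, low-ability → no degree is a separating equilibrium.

Under separation: degree → high-ability (pays 153); no degree → low-ability (pays 78).
Low-ability: 78 − 10 = 68 ≥ 153 − 131 = 22. Holds regardless of c. ✓
High-ability: 153 − c ≥ 78 − 6, so c ≤ 153 − 72 = 81.

81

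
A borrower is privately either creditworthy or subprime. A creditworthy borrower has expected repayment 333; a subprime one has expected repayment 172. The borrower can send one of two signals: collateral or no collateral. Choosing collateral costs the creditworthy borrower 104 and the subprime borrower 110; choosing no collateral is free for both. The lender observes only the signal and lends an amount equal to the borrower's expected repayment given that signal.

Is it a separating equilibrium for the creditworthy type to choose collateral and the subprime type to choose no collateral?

Under separation the lender infers type exactly: collateral → creditworthy (pays 333), no collateral → subprime (pays 172).
Creditworthy: collateral gives 333 − 104 = 229; no collateral gives 172 − 0 = 172. No deviation. ✓
Subprime: no collateral gives 172 − 0 = 172; collateral gives 333 − 110 = 223. Would deviate. ✗

No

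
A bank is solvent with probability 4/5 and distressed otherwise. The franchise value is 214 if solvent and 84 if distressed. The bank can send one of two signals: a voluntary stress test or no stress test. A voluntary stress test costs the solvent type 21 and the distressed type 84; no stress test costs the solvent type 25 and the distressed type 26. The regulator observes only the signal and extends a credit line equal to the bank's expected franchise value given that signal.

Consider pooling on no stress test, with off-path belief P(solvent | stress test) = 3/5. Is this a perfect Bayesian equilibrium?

On the equilibrium path (no stress test) the regulator holds the prior 4/5 and pays 4/5·214 + 1/5·84 = 188. Off-path (stress test) belief 3/5 gives 3/5·214 + 2/5·84 = 162.
Solvent: no stress test gives 188 − 25 = 163; stress test gives 162 − 21 = 141. Stays. ✓
Distressed: no stress test gives 188 − 26 = 162; stress test gives 162 − 84 = 78. Stays. ✓
Beliefs are Bayes-consistent on-path and both types best-respond.

Yes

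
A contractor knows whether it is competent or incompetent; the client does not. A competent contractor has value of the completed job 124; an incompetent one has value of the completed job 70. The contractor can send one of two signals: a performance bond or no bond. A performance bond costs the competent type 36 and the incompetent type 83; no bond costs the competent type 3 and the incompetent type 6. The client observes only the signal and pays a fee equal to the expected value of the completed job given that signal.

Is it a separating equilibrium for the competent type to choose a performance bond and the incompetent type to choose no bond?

If types separate, bond earns payment 124 and no bond earns 70.
Competent: bond gives 124 − 36 = 88; no bond gives 70 − 3 = 67. No deviation. ✓
Incompetent: no bond gives 70 − 6 = 64; bond gives 124 − 83 = 41. No deviation. ✓
Neither type gains from mimicking the other.

Yes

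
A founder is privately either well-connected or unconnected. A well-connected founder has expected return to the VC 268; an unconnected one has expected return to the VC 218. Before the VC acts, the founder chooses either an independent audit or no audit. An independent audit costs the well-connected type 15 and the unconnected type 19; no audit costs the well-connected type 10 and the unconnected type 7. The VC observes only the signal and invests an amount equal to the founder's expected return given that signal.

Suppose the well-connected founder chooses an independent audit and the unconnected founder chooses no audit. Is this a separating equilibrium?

No

If types separate, audit earns payment 268 and no audit earns 218.
Well-connected: audit gives 268 − 15 = 253; no audit gives 218 − 10 = 208. No deviation. ✓
Unconnected: no audit gives 218 − 7 = 211; audit gives 268 − 19 = 249. Would deviate. ✗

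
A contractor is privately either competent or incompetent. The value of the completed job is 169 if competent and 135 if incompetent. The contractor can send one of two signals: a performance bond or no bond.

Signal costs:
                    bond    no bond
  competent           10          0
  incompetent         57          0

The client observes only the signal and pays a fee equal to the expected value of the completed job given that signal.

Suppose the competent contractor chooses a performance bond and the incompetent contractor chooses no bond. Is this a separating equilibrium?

Yes

Under separation the client infers type exactly: bond → competent (pays 169), no bond → incompetent (pays 135).
Competent: bond gives 169 − 10 = 159; no bond gives 135 − 0 = 135. No deviation. ✓
Incompetent: no bond gives 135 − 0 = 135; bond gives 169 − 57 = 112. No deviation. ✓
Both incentive constraints hold.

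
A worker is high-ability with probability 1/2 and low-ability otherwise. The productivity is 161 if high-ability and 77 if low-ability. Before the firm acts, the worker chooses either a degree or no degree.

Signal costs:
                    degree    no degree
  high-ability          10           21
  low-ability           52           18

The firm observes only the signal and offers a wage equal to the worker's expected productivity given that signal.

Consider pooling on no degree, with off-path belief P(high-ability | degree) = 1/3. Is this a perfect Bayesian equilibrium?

On the equilibrium path (no degree) the firm holds the prior 1/2 and pays 1/2·161 + 1/2·77 = 119. Off-path (degree) belief 1/3 gives 1/3·161 + 2/3·77 = 105.
High-ability: no degree gives 119 − 21 = 98; degree gives 105 − 10 = 95. Stays. ✓
Low-ability: no degree gives 119 − 18 = 101; degree gives 105 − 52 = 53. Stays. ✓
Beliefs are Bayes-consistent on-path and both types best-respond.

Yes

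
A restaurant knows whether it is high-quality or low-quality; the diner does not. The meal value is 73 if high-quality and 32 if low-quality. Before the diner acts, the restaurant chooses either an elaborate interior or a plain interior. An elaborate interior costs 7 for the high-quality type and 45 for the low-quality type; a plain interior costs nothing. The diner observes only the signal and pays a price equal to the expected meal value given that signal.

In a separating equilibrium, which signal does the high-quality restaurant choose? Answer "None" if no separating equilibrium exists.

elaborate interior

Try high-quality → elaborate interior, low-quality → plain interior:
  Under separation the diner infers type exactly: elaborate interior → high-quality (pays 73), plain interior → low-quality (pays 32).
  High-quality: elaborate interior gives 73 − 7 = 66; plain interior gives 32 − 0 = 32. No deviation. ✓
  Low-quality: plain interior gives 32 − 0 = 32; elaborate interior gives 73 − 45 = 28. No deviation. ✓
Both hold — the high-quality type sends elaborate interior.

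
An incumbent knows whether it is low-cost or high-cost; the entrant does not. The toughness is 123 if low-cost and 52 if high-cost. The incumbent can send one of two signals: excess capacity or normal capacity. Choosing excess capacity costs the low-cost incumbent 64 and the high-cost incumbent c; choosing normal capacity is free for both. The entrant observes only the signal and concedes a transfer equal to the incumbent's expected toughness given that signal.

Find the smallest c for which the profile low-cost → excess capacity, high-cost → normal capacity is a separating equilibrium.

Under separation: excess capacity → low-cost (pays 123); normal capacity → high-cost (pays 52).
Low-cost: 123 − 64 = 59 ≥ 52 − 0 = 52. Holds regardless of c. ✓
High-cost: 52 − 0 ≥ 123 − c, so c ≥ 123 − 52 = 71.

71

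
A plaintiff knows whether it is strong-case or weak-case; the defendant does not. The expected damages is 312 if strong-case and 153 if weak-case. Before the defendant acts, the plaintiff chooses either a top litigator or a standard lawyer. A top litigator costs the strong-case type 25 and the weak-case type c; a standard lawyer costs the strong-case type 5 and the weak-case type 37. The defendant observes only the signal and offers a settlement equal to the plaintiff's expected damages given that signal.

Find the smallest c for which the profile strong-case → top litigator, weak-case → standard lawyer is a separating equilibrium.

Under separation: top litigator → strong-case (pays 312); standard lawyer → weak-case (pays 153).
Strong-case: 312 − 25 = 287 ≥ 153 − 5 = 148. Holds regardless of c. ✓
Weak-case: 153 − 37 ≥ 312 − c, so c ≥ 312 − 116 = 196.

196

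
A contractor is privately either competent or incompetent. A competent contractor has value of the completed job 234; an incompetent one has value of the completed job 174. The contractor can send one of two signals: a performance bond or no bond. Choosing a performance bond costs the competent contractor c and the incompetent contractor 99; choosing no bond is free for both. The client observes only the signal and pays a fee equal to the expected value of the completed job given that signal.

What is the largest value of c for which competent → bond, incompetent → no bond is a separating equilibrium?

Under separation: bond → competent (pays 234); no bond → incompetent (pays 174).
Incompetent: 174 − 0 = 174 ≥ 234 − 99 = 135. Holds regardless of c. ✓
Competent: 234 − c ≥ 174 − 0, so c ≤ 234 − 174 = 60.

60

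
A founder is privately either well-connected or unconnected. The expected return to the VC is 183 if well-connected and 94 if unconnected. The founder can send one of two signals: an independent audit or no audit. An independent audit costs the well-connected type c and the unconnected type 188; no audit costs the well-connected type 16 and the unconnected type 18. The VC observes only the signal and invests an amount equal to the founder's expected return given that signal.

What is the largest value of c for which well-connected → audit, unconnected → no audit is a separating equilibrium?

Under separation: audit → well-connected (pays 183); no audit → unconnected (pays 94).
Unconnected: 94 − 18 = 76 ≥ 183 − 188 = -5. Holds regardless of c. ✓
Well-connected: 183 − c ≥ 94 − 16, so c ≤ 183 − 78 = 105.

105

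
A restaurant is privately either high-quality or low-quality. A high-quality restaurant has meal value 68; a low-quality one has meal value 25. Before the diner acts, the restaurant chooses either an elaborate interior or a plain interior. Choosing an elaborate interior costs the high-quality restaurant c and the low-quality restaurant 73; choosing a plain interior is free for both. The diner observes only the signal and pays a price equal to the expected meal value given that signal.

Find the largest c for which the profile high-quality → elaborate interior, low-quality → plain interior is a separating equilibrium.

43

Under separation: elaborate interior → high-quality (pays 68); plain interior → low-quality (pays 25).
Low-quality: 25 − 0 = 25 ≥ 68 − 73 = -5. Holds regardless of c. ✓
High-quality: 68 − c ≥ 25 − 0, so c ≤ 68 − 25 = 43.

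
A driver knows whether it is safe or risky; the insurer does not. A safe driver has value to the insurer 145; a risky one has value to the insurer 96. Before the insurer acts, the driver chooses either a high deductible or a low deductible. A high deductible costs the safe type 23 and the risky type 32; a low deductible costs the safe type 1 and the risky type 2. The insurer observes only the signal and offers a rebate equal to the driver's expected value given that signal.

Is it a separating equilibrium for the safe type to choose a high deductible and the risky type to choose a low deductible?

No

If types separate, high deductible earns payment 145 and low deductible earns 96.
Safe: high deductible gives 145 − 23 = 122; low deductible gives 96 − 1 = 95. No deviation. ✓
Risky: low deductible gives 96 − 2 = 94; high deductible gives 145 − 32 = 113. Would deviate. ✗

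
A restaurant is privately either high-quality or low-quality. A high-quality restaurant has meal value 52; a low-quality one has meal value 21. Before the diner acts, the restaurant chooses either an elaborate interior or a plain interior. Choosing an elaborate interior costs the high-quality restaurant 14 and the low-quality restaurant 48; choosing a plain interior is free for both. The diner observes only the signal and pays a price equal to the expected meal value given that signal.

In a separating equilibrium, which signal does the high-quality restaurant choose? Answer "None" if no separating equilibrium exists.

elaborate interior

Try high-quality → elaborate interior, low-quality → plain interior:
  Under separation the diner infers type exactly: elaborate interior → high-quality (pays 52), plain interior → low-quality (pays 21).
  High-quality: elaborate interior gives 52 − 14 = 38; plain interior gives 21 − 0 = 21. No deviation. ✓
  Low-quality: plain interior gives 21 − 0 = 21; elaborate interior gives 52 − 48 = 4. No deviation. ✓
Both hold — the high-quality type sends elaborate interior.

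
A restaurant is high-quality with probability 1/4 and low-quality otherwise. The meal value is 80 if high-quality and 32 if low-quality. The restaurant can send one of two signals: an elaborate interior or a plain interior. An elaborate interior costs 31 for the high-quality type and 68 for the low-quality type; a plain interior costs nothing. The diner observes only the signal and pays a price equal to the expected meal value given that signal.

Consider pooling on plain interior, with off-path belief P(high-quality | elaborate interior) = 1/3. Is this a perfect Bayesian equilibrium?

Yes

At the pooled signal (plain interior) the diner holds the prior 1/4 and pays 1/4·80 + 3/4·32 = 44. Off-path (elaborate interior) belief 1/3 gives 1/3·80 + 2/3·32 = 48.
High-quality: plain interior gives 44 − 0 = 44; elaborate interior gives 48 − 31 = 17. Stays. ✓
Low-quality: plain interior gives 44 − 0 = 44; elaborate interior gives 48 − 68 = -20. Stays. ✓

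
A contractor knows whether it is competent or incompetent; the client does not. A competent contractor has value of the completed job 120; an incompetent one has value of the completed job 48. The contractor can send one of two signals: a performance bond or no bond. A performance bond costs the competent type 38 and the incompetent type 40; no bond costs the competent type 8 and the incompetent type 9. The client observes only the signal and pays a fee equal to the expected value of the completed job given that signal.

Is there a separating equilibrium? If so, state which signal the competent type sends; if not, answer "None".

None

Try competent → bond, incompetent → no bond:
  If types separate, bond earns payment 120 and no bond earns 48.
  Competent: bond gives 120 − 38 = 82; no bond gives 48 − 8 = 40. No deviation. ✓
  Incompetent: no bond gives 48 − 9 = 39; bond gives 120 − 40 = 80. Would deviate. ✗
Try competent → no bond, incompetent → bond:
  If types separate, no bond earns payment 120 and bond earns 48.
  Competent: no bond gives 120 − 8 = 112; bond gives 48 − 38 = 10. No deviation. ✓
  Incompetent: bond gives 48 − 40 = 8; no bond gives 120 − 9 = 111. Would deviate. ✗
Neither assignment is incentive-compatible.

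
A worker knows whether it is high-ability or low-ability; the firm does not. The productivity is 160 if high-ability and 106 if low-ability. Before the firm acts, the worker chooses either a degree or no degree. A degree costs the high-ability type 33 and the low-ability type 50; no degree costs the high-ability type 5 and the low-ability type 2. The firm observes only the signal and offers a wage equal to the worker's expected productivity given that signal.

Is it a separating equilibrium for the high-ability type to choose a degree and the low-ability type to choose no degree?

Under separation the firm infers type exactly: degree → high-ability (pays 160), no degree → low-ability (pays 106).
High-ability: degree gives 160 − 33 = 127; no degree gives 106 − 5 = 101. No deviation. ✓
Low-ability: no degree gives 106 − 2 = 104; degree gives 160 − 50 = 110. Would deviate. ✗

No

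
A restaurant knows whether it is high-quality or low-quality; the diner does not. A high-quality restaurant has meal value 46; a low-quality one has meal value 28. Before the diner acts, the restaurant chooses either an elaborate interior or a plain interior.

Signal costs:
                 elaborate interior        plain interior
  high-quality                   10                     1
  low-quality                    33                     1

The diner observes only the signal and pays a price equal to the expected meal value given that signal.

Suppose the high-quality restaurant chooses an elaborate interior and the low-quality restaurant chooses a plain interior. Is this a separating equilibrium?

Under separation the diner infers type exactly: elaborate interior → high-quality (pays 46), plain interior → low-quality (pays 28).
High-quality: elaborate interior gives 46 − 10 = 36; plain interior gives 28 − 1 = 27. No deviation. ✓
Low-quality: plain interior gives 28 − 1 = 27; elaborate interior gives 46 − 33 = 13. No deviation. ✓
Neither type gains from mimicking the other.

Yes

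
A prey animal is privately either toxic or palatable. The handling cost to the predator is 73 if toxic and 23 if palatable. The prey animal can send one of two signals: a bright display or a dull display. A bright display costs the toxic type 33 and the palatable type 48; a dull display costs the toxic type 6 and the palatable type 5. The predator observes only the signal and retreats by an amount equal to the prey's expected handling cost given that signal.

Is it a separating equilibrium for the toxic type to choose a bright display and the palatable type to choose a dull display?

No

If types separate, bright display earns payment 73 and dull display earns 23.
Toxic: bright display gives 73 − 33 = 40; dull display gives 23 − 6 = 17. No deviation. ✓
Palatable: dull display gives 23 − 5 = 18; bright display gives 73 − 48 = 25. Would deviate. ✗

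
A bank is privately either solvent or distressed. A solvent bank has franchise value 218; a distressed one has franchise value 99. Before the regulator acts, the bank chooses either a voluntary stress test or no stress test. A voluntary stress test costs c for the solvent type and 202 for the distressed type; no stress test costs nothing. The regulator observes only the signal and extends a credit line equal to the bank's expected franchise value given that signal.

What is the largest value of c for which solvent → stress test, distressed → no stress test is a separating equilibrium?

119

Under separation: stress test → solvent (pays 218); no stress test → distressed (pays 99).
Distressed: 99 − 0 = 99 ≥ 218 − 202 = 16. Holds regardless of c. ✓
Solvent: 218 − c ≥ 99 − 0, so c ≤ 218 − 99 = 119.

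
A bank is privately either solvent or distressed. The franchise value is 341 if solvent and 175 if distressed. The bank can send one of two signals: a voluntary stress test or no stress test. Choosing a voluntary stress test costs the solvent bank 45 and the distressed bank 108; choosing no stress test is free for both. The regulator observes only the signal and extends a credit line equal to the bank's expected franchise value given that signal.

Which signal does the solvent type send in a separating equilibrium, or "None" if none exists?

Try solvent → stress test, distressed → no stress test:
  If types separate, stress test earns payment 341 and no stress test earns 175.
  Solvent: stress test gives 341 − 45 = 296; no stress test gives 175 − 0 = 175. No deviation. ✓
  Distressed: no stress test gives 175 − 0 = 175; stress test gives 341 − 108 = 233. Would deviate. ✗
Try solvent → no stress test, distressed → stress test:
  If types separate, no stress test earns payment 341 and stress test earns 175.
  Solvent: no stress test gives 341 − 0 = 341; stress test gives 175 − 45 = 130. No deviation. ✓
  Distressed: stress test gives 175 − 108 = 67; no stress test gives 341 − 0 = 341. Would deviate. ✗
Neither assignment is incentive-compatible.

None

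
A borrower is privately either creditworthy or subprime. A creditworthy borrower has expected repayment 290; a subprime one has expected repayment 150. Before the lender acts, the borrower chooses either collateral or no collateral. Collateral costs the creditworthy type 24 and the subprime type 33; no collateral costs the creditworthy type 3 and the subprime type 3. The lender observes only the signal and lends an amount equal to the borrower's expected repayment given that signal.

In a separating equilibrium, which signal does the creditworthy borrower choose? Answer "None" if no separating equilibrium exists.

None

Try creditworthy → collateral, subprime → no collateral:
  If types separate, collateral earns payment 290 and no collateral earns 150.
  Creditworthy: collateral gives 290 − 24 = 266; no collateral gives 150 − 3 = 147. No deviation. ✓
  Subprime: no collateral gives 150 − 3 = 147; collateral gives 290 − 33 = 257. Would deviate. ✗
Try creditworthy → no collateral, subprime → collateral:
  If types separate, no collateral earns payment 290 and collateral earns 150.
  Creditworthy: no collateral gives 290 − 3 = 287; collateral gives 150 − 24 = 126. No deviation. ✓
  Subprime: collateral gives 150 − 33 = 117; no collateral gives 290 − 3 = 287. Would deviate. ✗
Neither assignment is incentive-compatible.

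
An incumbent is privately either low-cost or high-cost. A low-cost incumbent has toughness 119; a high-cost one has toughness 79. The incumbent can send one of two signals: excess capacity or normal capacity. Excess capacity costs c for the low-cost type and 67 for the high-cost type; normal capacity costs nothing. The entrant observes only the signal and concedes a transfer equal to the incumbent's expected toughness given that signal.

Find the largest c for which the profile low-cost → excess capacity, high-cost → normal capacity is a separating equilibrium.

40

Under separation: excess capacity → low-cost (pays 119); normal capacity → high-cost (pays 79).
High-cost: 79 − 0 = 79 ≥ 119 − 67 = 52. Holds regardless of c. ✓
Low-cost: 119 − c ≥ 79 − 0, so c ≤ 119 − 79 = 40.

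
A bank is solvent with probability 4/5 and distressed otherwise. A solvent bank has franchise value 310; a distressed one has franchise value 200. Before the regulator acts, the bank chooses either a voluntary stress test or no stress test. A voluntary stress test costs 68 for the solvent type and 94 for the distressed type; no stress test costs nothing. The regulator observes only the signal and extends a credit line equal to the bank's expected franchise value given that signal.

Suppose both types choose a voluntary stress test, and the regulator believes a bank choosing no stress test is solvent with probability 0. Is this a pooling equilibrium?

On the equilibrium path (stress test) the regulator holds the prior 4/5 and pays 4/5·310 + 1/5·200 = 288. Off-path (no stress test) belief 0 gives 0·310 + 1·200 = 200.
Solvent: stress test gives 288 − 68 = 220; no stress test gives 200 − 0 = 200. Stays. ✓
Distressed: stress test gives 288 − 94 = 194; no stress test gives 200 − 0 = 200. Deviates. ✗

No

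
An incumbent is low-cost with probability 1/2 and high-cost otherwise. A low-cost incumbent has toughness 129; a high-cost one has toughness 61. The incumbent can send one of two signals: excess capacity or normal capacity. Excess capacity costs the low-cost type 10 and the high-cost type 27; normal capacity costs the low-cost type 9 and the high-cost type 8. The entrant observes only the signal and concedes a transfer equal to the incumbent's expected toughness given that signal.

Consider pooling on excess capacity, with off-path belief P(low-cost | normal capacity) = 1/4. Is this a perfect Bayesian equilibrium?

No

On the equilibrium path (excess capacity) the entrant holds the prior 1/2 and pays 1/2·129 + 1/2·61 = 95. Off-path (normal capacity) belief 1/4 gives 1/4·129 + 3/4·61 = 78.
Low-cost: excess capacity gives 95 − 10 = 85; normal capacity gives 78 − 9 = 69. Stays. ✓
High-cost: excess capacity gives 95 − 27 = 68; normal capacity gives 78 − 8 = 70. Deviates. ✗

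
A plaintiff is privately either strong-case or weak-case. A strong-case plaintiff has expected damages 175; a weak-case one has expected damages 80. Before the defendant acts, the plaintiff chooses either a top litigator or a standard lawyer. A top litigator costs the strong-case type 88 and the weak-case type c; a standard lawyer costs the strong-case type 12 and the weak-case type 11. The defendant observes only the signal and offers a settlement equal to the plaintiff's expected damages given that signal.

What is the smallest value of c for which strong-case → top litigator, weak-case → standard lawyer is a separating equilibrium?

106

Under separation: top litigator → strong-case (pays 175); standard lawyer → weak-case (pays 80).
Strong-case: 175 − 88 = 87 ≥ 80 − 12 = 68. Holds regardless of c. ✓
Weak-case: 80 − 11 ≥ 175 − c, so c ≥ 175 − 69 = 106.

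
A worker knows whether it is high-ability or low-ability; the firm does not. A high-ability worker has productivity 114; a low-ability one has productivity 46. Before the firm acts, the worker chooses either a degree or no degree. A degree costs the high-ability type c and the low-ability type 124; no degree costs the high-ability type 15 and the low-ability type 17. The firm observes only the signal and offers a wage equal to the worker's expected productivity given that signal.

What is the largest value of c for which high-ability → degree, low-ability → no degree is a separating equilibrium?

Under separation: degree → high-ability (pays 114); no degree → low-ability (pays 46).
Low-ability: 46 − 17 = 29 ≥ 114 − 124 = -10. Holds regardless of c. ✓
High-ability: 114 − c ≥ 46 − 15, so c ≤ 114 − 31 = 83.

83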